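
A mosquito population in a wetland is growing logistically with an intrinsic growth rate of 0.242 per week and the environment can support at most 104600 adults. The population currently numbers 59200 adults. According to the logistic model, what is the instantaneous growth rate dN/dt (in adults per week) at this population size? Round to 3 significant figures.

6220 adults per week

dN/dt = rN(1 − N/K) = 0.242 × 59200 × (1 − 59200/104600).
1 − 59200/104600 = 0.43403; dN/dt = 0.242 × 59200 × 0.43403 = 6218.2.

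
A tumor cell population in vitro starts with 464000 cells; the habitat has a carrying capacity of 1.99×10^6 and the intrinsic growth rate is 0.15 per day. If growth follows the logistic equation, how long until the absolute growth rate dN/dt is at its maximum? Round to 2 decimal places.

Logistic growth is fastest at N = K/2 = 995000.
A = (K − N₀)/N₀ = 3.2888. Set K/(1 + A·e^(−rt)) = K/2 → A·e^(−rt) = 1.
e^(−0.15t) = 1/3.2888 = 0.304063, so t = ln(3.2888)/0.15 = 1.1905/0.15 = 7.9368.

7.94 days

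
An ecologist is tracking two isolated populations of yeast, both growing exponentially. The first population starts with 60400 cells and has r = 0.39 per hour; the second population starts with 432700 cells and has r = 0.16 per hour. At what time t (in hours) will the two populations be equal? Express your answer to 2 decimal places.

8.56 hours

Set 60400·e^(0.39t) = 432700·e^(0.16t).
e^((0.39 − 0.16)t) = 432700/60400 → e^(0.23·t) = 7.1639.
0.23·t = ln(7.1639) = 1.9691, so t = 1.9691/0.23 = 8.5611.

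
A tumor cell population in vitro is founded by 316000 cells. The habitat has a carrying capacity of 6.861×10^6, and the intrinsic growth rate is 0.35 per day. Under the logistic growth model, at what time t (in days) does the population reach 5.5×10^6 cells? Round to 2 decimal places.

A = (K − N₀)/N₀ = (6.861×10^6 − 316000)/316000 = 20.712.
Solve 6.861×10^6/(1 + 20.712·e^(−0.35t)) = 5.5×10^6: 1 + 20.712·e^(−0.35t) = 1.2475, so e^(−0.35t) = 0.0119474.
−0.35·t = ln(0.0119474) = -4.4272, so t = 4.4272/0.35 = 12.649.

12.65 days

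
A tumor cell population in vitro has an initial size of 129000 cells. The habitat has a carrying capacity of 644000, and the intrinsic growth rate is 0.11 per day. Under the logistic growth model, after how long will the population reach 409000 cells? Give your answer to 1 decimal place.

17.6 days

A = (K − N₀)/N₀ = (644000 − 129000)/129000 = 3.9922.
Solve 644000/(1 + 3.9922·e^(−0.11t)) = 409000: 1 + 3.9922·e^(−0.11t) = 1.5746, so e^(−0.11t) = 0.143922.
−0.11·t = ln(0.143922) = -1.9385, so t = 1.9385/0.11 = 17.623.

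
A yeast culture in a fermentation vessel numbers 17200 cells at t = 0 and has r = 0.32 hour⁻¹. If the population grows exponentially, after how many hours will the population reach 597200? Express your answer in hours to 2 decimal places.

11.09 hours

Set N₀·e^(rt) = 597200: e^(0.32·t) = 597200/17200 = 34.721.
0.32·t = ln(34.721) = 3.5473, so t = 3.5473/0.32 = 11.085.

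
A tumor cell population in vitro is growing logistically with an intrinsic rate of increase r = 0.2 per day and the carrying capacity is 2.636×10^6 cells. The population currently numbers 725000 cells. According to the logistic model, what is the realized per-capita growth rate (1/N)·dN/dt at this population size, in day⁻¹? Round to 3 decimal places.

(1/N)·dN/dt = r(1 − N/K) = 0.2 × (1 − 725000/2.636×10^6).
= 0.2 × 0.72496 = 0.14499.

0.145 per day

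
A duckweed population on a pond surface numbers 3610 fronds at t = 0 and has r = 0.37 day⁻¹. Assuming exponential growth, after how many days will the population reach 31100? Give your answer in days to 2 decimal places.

Set N₀·e^(rt) = 31100: e^(0.37·t) = 31100/3610 = 8.615.
0.37·t = ln(8.615) = 2.1535, so t = 2.1535/0.37 = 5.8203.

5.82 days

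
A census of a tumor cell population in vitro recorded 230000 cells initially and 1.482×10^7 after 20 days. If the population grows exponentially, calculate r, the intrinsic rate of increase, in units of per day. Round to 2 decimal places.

0.21 per day

From N(t) = N₀·e^(rt): e^(r·20) = 1.482×10^7/230000 = 64.435.
r·20 = ln(64.435) = 4.1657, so r = 4.1657/20 = 0.20828.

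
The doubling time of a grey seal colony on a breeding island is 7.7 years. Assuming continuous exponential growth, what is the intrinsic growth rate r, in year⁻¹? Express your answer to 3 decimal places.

0.090 per year

r = ln(2)/t_d = 0.6931/7.7 = 0.090019.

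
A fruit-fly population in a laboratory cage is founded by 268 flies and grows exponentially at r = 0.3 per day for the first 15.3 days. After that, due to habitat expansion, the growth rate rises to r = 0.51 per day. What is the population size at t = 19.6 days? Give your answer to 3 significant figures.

237000 flies

Phase 1: N(15.3) = 268·e^(0.3×15.3) = 268·e^4.59 = 26396.5.
Phase 2 runs for 19.6 − 15.3 = 4.3 days at r = 0.51.
N(19.6) = 26396.5·e^(0.51×4.3) = 26396.5·e^2.193 = 236567.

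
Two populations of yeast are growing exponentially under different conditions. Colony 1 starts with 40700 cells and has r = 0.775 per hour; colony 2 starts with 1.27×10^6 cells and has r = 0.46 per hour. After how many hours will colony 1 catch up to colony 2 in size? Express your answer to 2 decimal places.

Set 40700·e^(0.775t) = 1.27×10^6·e^(0.46t).
e^((0.775 − 0.46)t) = 1.27×10^6/40700 → e^(0.315·t) = 31.204.
0.315·t = ln(31.204) = 3.4405, so t = 3.4405/0.315 = 10.922.

10.92 hours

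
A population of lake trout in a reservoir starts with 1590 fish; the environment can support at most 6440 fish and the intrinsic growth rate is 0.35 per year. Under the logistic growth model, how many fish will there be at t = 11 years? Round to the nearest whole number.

A = (K − N₀)/N₀ = (6440 − 1590)/1590 = 3.0503.
N(t) = K/(1 + A·e^(−rt)) = 6440/(1 + 3.0503×e^(−0.35×11)).
e^(−3.85) = 0.02128; denominator = 1 + 3.0503×0.02128 = 1.0649.
N = 6440/1.0649 = 6047.46.

6047 fish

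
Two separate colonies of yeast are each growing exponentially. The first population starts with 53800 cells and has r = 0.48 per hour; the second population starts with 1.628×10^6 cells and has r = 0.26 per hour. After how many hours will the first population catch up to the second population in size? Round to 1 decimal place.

Set 53800·e^(0.48t) = 1.628×10^6·e^(0.26t).
e^((0.48 − 0.26)t) = 1.628×10^6/53800 → e^(0.22·t) = 30.26.
0.22·t = ln(30.26) = 3.4098, so t = 3.4098/0.22 = 15.499.

15.5 hours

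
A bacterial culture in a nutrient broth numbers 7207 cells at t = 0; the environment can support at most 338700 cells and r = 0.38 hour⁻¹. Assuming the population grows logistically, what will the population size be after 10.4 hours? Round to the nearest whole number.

A = (K − N₀)/N₀ = (338700 − 7207)/7207 = 45.996.
N(t) = K/(1 + A·e^(−rt)) = 338700/(1 + 45.996×e^(−0.38×10.4)).
e^(−3.952) = 0.019216; denominator = 1 + 45.996×0.019216 = 1.8839.
N = 338700/1.8839 = 179790.

179790 cells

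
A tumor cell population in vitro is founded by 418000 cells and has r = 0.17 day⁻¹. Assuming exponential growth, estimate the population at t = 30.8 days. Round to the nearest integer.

78549276 cells

N(t) = N₀·e^(rt) = 418000 × e^(0.17×30.8) = 418000 × e^5.236.
e^5.236 ≈ 187.92, so N ≈ 418000 × 187.92 = 7.854928×10^7.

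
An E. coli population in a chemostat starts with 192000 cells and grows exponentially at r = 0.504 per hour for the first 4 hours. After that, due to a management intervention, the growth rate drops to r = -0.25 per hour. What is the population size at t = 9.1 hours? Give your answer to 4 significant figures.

Phase 1: N(4) = 192000·e^(0.504×4) = 192000·e^2.016 = 1.441581×10^6.
Phase 2 runs for 9.1 − 4 = 5.1 hours at r = -0.25.
N(9.1) = 1.441581×10^6·e^(-0.25×5.1) = 1.441581×10^6·e^-1.275 = 402822.

402800 cells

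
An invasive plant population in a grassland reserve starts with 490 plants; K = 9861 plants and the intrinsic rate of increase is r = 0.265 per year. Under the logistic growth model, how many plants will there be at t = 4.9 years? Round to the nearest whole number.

A = (K − N₀)/N₀ = (9861 − 490)/490 = 19.124.
N(t) = K/(1 + A·e^(−rt)) = 9861/(1 + 19.124×e^(−0.265×4.9)).
e^(−1.299) = 0.27294; denominator = 1 + 19.124×0.27294 = 6.2199.
N = 9861/6.2199 = 1585.41.

1585 plants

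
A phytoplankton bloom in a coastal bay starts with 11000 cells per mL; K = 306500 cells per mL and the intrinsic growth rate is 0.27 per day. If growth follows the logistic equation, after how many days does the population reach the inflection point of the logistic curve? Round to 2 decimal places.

12.19 days

Logistic growth is fastest at N = K/2 = 153250.
A = (K − N₀)/N₀ = 26.864. Set K/(1 + A·e^(−rt)) = K/2 → A·e^(−rt) = 1.
e^(−0.27t) = 1/26.864 = 0.037225, so t = ln(26.864)/0.27 = 3.2908/0.27 = 12.188.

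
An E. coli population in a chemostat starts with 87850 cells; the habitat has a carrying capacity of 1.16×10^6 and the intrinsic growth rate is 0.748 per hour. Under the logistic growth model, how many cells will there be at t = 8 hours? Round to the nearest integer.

A = (K − N₀)/N₀ = (1.16×10^6 − 87850)/87850 = 12.204.
N(t) = K/(1 + A·e^(−rt)) = 1.16×10^6/(1 + 12.204×e^(−0.748×8)).
e^(−5.984) = 0.0025187; denominator = 1 + 12.204×0.0025187 = 1.0307.
N = 1.16×10^6/1.0307 = 1.125406×10^6.

1125406 cells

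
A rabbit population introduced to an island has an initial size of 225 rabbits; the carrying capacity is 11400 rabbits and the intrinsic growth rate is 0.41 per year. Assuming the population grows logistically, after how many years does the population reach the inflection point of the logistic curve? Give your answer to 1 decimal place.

9.5 years

Logistic growth is fastest at N = K/2 = 5700.
A = (K − N₀)/N₀ = 49.667. Set K/(1 + A·e^(−rt)) = K/2 → A·e^(−rt) = 1.
e^(−0.41t) = 1/49.667 = 0.0201342, so t = ln(49.667)/0.41 = 3.9053/0.41 = 9.5252.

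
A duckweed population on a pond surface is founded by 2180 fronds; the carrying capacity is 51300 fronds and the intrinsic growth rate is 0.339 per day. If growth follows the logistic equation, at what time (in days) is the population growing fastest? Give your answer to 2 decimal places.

9.19 days

Logistic growth is fastest at N = K/2 = 25650.
A = (K − N₀)/N₀ = 22.532. Set K/(1 + A·e^(−rt)) = K/2 → A·e^(−rt) = 1.
e^(−0.339t) = 1/22.532 = 0.0443811, so t = ln(22.532)/0.339 = 3.1149/0.339 = 9.1886.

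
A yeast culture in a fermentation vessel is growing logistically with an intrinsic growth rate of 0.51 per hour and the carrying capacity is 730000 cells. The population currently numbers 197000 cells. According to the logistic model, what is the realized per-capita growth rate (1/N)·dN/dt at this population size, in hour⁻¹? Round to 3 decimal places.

(1/N)·dN/dt = r(1 − N/K) = 0.51 × (1 − 197000/730000).
= 0.51 × 0.73014 = 0.37237.

0.372 per hour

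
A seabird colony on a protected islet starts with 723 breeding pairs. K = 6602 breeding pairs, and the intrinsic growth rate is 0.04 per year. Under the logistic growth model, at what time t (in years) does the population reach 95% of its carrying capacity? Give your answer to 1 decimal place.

A = (K − N₀)/N₀ = (6602 − 723)/723 = 8.1314.
Solve 6602/(1 + 8.1314·e^(−0.04t)) = 6271.9: 1 + 8.1314·e^(−0.04t) = 1.0526, so e^(−0.04t) = 0.00647264.
−0.04·t = ln(0.00647264) = -5.0402, so t = 5.0402/0.04 = 126.

126.0 years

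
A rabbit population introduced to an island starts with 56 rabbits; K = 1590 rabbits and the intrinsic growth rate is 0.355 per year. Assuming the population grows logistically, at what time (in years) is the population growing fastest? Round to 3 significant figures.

Logistic growth is fastest at N = K/2 = 795.
A = (K − N₀)/N₀ = 27.393. Set K/(1 + A·e^(−rt)) = K/2 → A·e^(−rt) = 1.
e^(−0.355t) = 1/27.393 = 0.0365059, so t = ln(27.393)/0.355 = 3.3103/0.355 = 9.3247.

9.32 years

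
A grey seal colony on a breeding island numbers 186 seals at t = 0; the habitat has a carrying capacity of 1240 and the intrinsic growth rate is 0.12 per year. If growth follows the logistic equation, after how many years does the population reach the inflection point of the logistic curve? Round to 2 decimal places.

14.46 years

Logistic growth is fastest at N = K/2 = 620.
A = (K − N₀)/N₀ = 5.6667. Set K/(1 + A·e^(−rt)) = K/2 → A·e^(−rt) = 1.
e^(−0.12t) = 1/5.6667 = 0.176471, so t = ln(5.6667)/0.12 = 1.7346/0.12 = 14.455.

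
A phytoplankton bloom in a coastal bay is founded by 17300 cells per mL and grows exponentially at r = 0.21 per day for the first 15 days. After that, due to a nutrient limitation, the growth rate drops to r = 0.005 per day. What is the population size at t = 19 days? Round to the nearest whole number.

411869 cells per mL

Phase 1: N(15) = 17300·e^(0.21×15) = 17300·e^3.15 = 403714.
Phase 2 runs for 19 − 15 = 4 days at r = 0.005.
N(19) = 403714·e^(0.005×4) = 403714·e^0.02 = 411869.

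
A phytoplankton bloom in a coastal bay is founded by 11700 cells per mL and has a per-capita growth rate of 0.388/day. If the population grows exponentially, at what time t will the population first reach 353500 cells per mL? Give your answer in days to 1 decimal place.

Set N₀·e^(rt) = 353500: e^(0.388·t) = 353500/11700 = 30.214.
0.388·t = ln(30.214) = 3.4083, so t = 3.4083/0.388 = 8.7843.

8.8 days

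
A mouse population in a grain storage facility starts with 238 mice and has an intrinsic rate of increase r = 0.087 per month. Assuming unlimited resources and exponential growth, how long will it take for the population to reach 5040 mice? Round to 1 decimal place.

35.1 months

Set N₀·e^(rt) = 5040: e^(0.087·t) = 5040/238 = 21.176.
0.087·t = ln(21.176) = 3.0529, so t = 3.0529/0.087 = 35.091.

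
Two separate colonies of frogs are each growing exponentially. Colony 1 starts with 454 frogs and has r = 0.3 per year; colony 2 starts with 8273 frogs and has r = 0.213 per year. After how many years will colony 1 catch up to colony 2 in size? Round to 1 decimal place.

33.4 years

Set 454·e^(0.3t) = 8273·e^(0.213t).
e^((0.3 − 0.213)t) = 8273/454 → e^(0.087·t) = 18.222.
0.087·t = ln(18.222) = 2.9027, so t = 2.9027/0.087 = 33.364.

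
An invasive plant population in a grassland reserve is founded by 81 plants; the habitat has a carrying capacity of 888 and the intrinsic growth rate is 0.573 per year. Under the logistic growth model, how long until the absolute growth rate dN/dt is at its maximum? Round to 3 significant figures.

Logistic growth is fastest at N = K/2 = 444.
A = (K − N₀)/N₀ = 9.963. Set K/(1 + A·e^(−rt)) = K/2 → A·e^(−rt) = 1.
e^(−0.573t) = 1/9.963 = 0.100372, so t = ln(9.963)/0.573 = 2.2989/0.573 = 4.012.

4.01 years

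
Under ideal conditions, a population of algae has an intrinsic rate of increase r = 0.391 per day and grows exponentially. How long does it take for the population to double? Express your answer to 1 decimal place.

1.8 days

Doubling time t_d = ln(2)/r = 0.6931/0.391 = 1.7728.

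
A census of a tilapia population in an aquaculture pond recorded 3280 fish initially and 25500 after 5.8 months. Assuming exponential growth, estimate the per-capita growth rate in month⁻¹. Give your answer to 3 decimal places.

0.354 per month

From N(t) = N₀·e^(rt): e^(r·5.8) = 25500/3280 = 7.7744.
r·5.8 = ln(7.7744) = 2.0508, so r = 2.0508/5.8 = 0.35359.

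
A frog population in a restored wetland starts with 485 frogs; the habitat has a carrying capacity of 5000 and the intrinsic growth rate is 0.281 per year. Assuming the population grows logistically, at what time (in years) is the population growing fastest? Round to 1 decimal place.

Logistic growth is fastest at N = K/2 = 2500.
A = (K − N₀)/N₀ = 9.3093. Set K/(1 + A·e^(−rt)) = K/2 → A·e^(−rt) = 1.
e^(−0.281t) = 1/9.3093 = 0.10742, so t = ln(9.3093)/0.281 = 2.231/0.281 = 7.9395.

7.9 years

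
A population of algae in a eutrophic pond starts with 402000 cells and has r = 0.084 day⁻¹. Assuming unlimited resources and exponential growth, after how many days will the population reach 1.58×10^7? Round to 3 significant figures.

43.7 days

Set N₀·e^(rt) = 1.58×10^7: e^(0.084·t) = 1.58×10^7/402000 = 39.303.
0.084·t = ln(39.303) = 3.6713, so t = 3.6713/0.084 = 43.706.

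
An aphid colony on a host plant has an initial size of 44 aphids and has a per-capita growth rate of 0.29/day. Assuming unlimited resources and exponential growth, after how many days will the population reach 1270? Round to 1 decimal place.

Set N₀·e^(rt) = 1270: e^(0.29·t) = 1270/44 = 28.864.
0.29·t = ln(28.864) = 3.3626, so t = 3.3626/0.29 = 11.595.

11.6 days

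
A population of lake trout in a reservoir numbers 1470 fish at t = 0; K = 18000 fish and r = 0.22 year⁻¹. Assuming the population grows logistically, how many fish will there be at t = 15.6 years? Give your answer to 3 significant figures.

A = (K − N₀)/N₀ = (18000 − 1470)/1470 = 11.245.
N(t) = K/(1 + A·e^(−rt)) = 18000/(1 + 11.245×e^(−0.22×15.6)).
e^(−3.432) = 0.032322; denominator = 1 + 11.245×0.032322 = 1.3635.
N = 18000/1.3635 = 13201.7.

13200 fish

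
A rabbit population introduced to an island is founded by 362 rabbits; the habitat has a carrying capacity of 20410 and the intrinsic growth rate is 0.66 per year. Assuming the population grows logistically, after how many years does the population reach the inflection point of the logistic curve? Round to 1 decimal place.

Logistic growth is fastest at N = K/2 = 10205.
A = (K − N₀)/N₀ = 55.381. Set K/(1 + A·e^(−rt)) = K/2 → A·e^(−rt) = 1.
e^(−0.66t) = 1/55.381 = 0.0180567, so t = ln(55.381)/0.66 = 4.0142/0.66 = 6.0822.

6.1 years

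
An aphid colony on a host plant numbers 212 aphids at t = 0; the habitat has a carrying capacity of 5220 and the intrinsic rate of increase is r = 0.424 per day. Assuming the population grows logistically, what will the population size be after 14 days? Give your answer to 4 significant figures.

A = (K − N₀)/N₀ = (5220 − 212)/212 = 23.623.
N(t) = K/(1 + A·e^(−rt)) = 5220/(1 + 23.623×e^(−0.424×14)).
e^(−5.936) = 0.0026426; denominator = 1 + 23.623×0.0026426 = 1.0624.
N = 5220/1.0624 = 4913.29.

4913 aphids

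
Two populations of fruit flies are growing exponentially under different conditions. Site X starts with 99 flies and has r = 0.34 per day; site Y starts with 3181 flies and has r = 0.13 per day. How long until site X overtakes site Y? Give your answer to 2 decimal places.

16.52 days

Set 99·e^(0.34t) = 3181·e^(0.13t).
e^((0.34 − 0.13)t) = 3181/99 → e^(0.21·t) = 32.131.
0.21·t = ln(32.131) = 3.4698, so t = 3.4698/0.21 = 16.523.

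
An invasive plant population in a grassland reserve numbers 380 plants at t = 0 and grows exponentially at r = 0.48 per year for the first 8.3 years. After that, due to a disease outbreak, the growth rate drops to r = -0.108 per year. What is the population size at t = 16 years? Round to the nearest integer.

Phase 1: N(8.3) = 380·e^(0.48×8.3) = 380·e^3.984 = 20418.
Phase 2 runs for 16 − 8.3 = 7.7 years at r = -0.108.
N(16) = 20418·e^(-0.108×7.7) = 20418·e^-0.8316 = 8889.01.

8889 plants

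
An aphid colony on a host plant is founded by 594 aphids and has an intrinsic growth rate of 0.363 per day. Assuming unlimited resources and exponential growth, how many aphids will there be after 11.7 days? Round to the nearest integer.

41522 aphids

N(t) = N₀·e^(rt) = 594 × e^(0.363×11.7) = 594 × e^4.247.
e^4.247 ≈ 69.902, so N ≈ 594 × 69.902 = 41522.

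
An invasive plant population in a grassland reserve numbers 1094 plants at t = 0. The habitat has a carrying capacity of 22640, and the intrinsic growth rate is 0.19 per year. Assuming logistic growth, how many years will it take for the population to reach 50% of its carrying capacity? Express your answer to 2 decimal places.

15.69 years

A = (K − N₀)/N₀ = (22640 − 1094)/1094 = 19.695.
Solve 22640/(1 + 19.695·e^(−0.19t)) = 11320: 1 + 19.695·e^(−0.19t) = 2, so e^(−0.19t) = 0.0507751.
−0.19·t = ln(0.0507751) = -2.9803, so t = 2.9803/0.19 = 15.686.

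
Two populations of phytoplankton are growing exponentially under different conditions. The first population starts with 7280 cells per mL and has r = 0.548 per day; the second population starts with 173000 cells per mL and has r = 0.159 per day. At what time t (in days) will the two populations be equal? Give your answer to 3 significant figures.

Set 7280·e^(0.548t) = 173000·e^(0.159t).
e^((0.548 − 0.159)t) = 173000/7280 → e^(0.389·t) = 23.764.
0.389·t = ln(23.764) = 3.1682, so t = 3.1682/0.389 = 8.1444.

8.14 days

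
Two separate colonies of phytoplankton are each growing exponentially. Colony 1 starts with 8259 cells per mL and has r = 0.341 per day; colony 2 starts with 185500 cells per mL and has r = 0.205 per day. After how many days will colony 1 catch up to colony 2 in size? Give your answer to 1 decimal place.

22.9 days

Set 8259·e^(0.341t) = 185500·e^(0.205t).
e^((0.341 − 0.205)t) = 185500/8259 → e^(0.136·t) = 22.46.
0.136·t = ln(22.46) = 3.1118, so t = 3.1118/0.136 = 22.881.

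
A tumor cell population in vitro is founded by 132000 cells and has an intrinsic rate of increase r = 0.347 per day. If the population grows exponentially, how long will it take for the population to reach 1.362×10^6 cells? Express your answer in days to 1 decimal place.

6.7 days

Set N₀·e^(rt) = 1.362×10^6: e^(0.347·t) = 1.362×10^6/132000 = 10.318.
0.347·t = ln(10.318) = 2.3339, so t = 2.3339/0.347 = 6.726.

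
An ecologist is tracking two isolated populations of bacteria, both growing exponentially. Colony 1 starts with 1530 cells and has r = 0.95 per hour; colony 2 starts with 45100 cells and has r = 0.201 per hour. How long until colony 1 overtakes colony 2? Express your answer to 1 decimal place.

4.5 hours

Set 1530·e^(0.95t) = 45100·e^(0.201t).
e^((0.95 − 0.201)t) = 45100/1530 → e^(0.749·t) = 29.477.
0.749·t = ln(29.477) = 3.3836, so t = 3.3836/0.749 = 4.5175.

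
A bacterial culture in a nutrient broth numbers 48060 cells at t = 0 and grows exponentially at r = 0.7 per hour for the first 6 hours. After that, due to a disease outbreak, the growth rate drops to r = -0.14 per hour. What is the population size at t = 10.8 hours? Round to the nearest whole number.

1636721 cells

Phase 1: N(6) = 48060·e^(0.7×6) = 48060·e^4.2 = 3.204945×10^6.
Phase 2 runs for 10.8 − 6 = 4.8 hours at r = -0.14.
N(10.8) = 3.204945×10^6·e^(-0.14×4.8) = 3.204945×10^6·e^-0.672 = 1.636721×10^6.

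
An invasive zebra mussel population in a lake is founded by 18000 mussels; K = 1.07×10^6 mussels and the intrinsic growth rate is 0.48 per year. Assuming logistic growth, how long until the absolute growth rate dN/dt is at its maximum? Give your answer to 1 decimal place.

Logistic growth is fastest at N = K/2 = 535000.
A = (K − N₀)/N₀ = 58.444. Set K/(1 + A·e^(−rt)) = K/2 → A·e^(−rt) = 1.
e^(−0.48t) = 1/58.444 = 0.0171103, so t = ln(58.444)/0.48 = 4.0681/0.48 = 8.4752.

8.5 years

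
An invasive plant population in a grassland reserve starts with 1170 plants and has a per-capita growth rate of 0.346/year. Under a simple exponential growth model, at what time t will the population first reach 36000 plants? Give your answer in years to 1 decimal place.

9.9 years

Set N₀·e^(rt) = 36000: e^(0.346·t) = 36000/1170 = 30.769.
0.346·t = ln(30.769) = 3.4265, so t = 3.4265/0.346 = 9.9032.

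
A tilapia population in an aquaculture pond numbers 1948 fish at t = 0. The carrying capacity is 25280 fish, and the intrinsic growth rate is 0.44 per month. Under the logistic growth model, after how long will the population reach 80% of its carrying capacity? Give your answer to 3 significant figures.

A = (K − N₀)/N₀ = (25280 − 1948)/1948 = 11.977.
Solve 25280/(1 + 11.977·e^(−0.44t)) = 20224: 1 + 11.977·e^(−0.44t) = 1.25, so e^(−0.44t) = 0.0208726.
−0.44·t = ln(0.0208726) = -3.8693, so t = 3.8693/0.44 = 8.7939.

8.79 months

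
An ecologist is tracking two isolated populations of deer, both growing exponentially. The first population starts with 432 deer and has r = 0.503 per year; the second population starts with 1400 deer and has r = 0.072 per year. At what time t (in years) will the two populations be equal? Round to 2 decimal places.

Set 432·e^(0.503t) = 1400·e^(0.072t).
e^((0.503 − 0.072)t) = 1400/432 → e^(0.431·t) = 3.2407.
0.431·t = ln(3.2407) = 1.1758, so t = 1.1758/0.431 = 2.7281.

2.73 years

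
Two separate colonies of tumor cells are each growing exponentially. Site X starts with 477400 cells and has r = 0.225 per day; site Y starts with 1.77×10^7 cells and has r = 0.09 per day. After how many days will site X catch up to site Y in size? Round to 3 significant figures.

Set 477400·e^(0.225t) = 1.77×10^7·e^(0.09t).
e^((0.225 − 0.09)t) = 1.77×10^7/477400 → e^(0.135·t) = 37.076.
0.135·t = ln(37.076) = 3.613, so t = 3.613/0.135 = 26.763.

26.8 days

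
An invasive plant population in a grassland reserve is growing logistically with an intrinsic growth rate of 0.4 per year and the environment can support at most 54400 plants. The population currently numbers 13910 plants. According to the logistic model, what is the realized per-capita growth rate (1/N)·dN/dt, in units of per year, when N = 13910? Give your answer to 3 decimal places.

(1/N)·dN/dt = r(1 − N/K) = 0.4 × (1 − 13910/54400).
= 0.4 × 0.7443 = 0.29772.

0.298 per year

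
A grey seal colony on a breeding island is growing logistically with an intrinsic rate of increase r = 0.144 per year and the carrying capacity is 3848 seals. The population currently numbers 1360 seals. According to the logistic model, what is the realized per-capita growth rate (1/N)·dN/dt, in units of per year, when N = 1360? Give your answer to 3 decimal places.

0.093 per year

(1/N)·dN/dt = r(1 − N/K) = 0.144 × (1 − 1360/3848).
= 0.144 × 0.64657 = 0.093106.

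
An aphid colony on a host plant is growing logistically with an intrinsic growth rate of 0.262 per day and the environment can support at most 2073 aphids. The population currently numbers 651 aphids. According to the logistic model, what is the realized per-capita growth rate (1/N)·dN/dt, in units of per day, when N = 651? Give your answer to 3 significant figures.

0.180 per day

(1/N)·dN/dt = r(1 − N/K) = 0.262 × (1 − 651/2073).
= 0.262 × 0.68596 = 0.17972.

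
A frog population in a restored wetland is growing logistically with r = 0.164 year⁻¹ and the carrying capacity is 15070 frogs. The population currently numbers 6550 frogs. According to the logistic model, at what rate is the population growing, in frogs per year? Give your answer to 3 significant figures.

dN/dt = rN(1 − N/K) = 0.164 × 6550 × (1 − 6550/15070).
1 − 6550/15070 = 0.56536; dN/dt = 0.164 × 6550 × 0.56536 = 607.31.

607 frogs per year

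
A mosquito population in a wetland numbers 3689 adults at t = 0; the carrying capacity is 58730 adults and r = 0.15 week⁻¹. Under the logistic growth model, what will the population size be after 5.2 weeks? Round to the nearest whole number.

A = (K − N₀)/N₀ = (58730 − 3689)/3689 = 14.92.
N(t) = K/(1 + A·e^(−rt)) = 58730/(1 + 14.92×e^(−0.15×5.2)).
e^(−0.78) = 0.45841; denominator = 1 + 14.92×0.45841 = 7.8396.
N = 58730/7.8396 = 7491.49.

7491 adults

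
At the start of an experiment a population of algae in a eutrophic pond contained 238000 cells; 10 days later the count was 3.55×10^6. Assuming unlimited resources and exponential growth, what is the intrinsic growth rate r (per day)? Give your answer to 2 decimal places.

0.27 per day

From N(t) = N₀·e^(rt): e^(r·10) = 3.55×10^6/238000 = 14.916.
r·10 = ln(14.916) = 2.7024, so r = 2.7024/10 = 0.27024.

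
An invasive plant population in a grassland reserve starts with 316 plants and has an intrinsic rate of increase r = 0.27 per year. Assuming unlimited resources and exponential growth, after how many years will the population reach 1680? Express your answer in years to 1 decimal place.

6.2 years

Set N₀·e^(rt) = 1680: e^(0.27·t) = 1680/316 = 5.3165.
0.27·t = ln(5.3165) = 1.6708, so t = 1.6708/0.27 = 6.1882.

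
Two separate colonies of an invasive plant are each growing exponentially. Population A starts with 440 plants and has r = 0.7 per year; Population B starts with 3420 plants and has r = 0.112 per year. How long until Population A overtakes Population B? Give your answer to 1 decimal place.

3.5 years

Set 440·e^(0.7t) = 3420·e^(0.112t).
e^((0.7 − 0.112)t) = 3420/440 → e^(0.588·t) = 7.7727.
0.588·t = ln(7.7727) = 2.0506, so t = 2.0506/0.588 = 3.4875.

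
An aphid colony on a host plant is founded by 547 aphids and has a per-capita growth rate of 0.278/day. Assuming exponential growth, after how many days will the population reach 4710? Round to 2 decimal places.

7.74 days

Set N₀·e^(rt) = 4710: e^(0.278·t) = 4710/547 = 8.6106.
0.278·t = ln(8.6106) = 2.153, so t = 2.153/0.278 = 7.7446.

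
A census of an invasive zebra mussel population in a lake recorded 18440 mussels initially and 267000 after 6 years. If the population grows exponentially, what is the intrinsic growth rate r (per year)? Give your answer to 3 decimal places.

0.445 per year

From N(t) = N₀·e^(rt): e^(r·6) = 267000/18440 = 14.479.
r·6 = ln(14.479) = 2.6727, so r = 2.6727/6 = 0.44545.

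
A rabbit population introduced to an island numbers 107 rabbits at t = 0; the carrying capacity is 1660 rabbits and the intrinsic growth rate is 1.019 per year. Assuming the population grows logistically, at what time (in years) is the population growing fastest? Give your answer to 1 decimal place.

2.6 years

Logistic growth is fastest at N = K/2 = 830.
A = (K − N₀)/N₀ = 14.514. Set K/(1 + A·e^(−rt)) = K/2 → A·e^(−rt) = 1.
e^(−1.019t) = 1/14.514 = 0.0688989, so t = ln(14.514)/1.019 = 2.6751/1.019 = 2.6252.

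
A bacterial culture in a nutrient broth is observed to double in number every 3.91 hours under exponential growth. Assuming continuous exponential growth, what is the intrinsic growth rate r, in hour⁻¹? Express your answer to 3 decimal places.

r = ln(2)/t_d = 0.6931/3.91 = 0.17728.

0.177 per hour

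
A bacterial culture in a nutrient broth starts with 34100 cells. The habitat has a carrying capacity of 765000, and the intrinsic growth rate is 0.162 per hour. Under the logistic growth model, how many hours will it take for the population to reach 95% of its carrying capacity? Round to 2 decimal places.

A = (K − N₀)/N₀ = (765000 − 34100)/34100 = 21.434.
Solve 765000/(1 + 21.434·e^(−0.162t)) = 726750: 1 + 21.434·e^(−0.162t) = 1.0526, so e^(−0.162t) = 0.00245552.
−0.162·t = ln(0.00245552) = -6.0094, so t = 6.0094/0.162 = 37.095.

37.10 hours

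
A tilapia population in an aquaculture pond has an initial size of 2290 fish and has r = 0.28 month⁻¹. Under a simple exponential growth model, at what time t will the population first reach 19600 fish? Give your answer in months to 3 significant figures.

7.67 months

Set N₀·e^(rt) = 19600: e^(0.28·t) = 19600/2290 = 8.559.
0.28·t = ln(8.559) = 2.147, so t = 2.147/0.28 = 7.6678.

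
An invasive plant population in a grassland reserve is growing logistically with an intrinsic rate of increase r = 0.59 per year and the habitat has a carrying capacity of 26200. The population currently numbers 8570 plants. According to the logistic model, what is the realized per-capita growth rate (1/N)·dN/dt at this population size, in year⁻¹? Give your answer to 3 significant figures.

(1/N)·dN/dt = r(1 − N/K) = 0.59 × (1 − 8570/26200).
= 0.59 × 0.6729 = 0.39701.

0.397 per year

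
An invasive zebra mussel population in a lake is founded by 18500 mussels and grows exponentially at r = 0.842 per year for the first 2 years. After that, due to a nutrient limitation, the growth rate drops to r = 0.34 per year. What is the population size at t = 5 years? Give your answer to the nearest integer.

Phase 1: N(2) = 18500·e^(0.842×2) = 18500·e^1.684 = 99660.6.
Phase 2 runs for 5 − 2 = 3 years at r = 0.34.
N(5) = 99660.6·e^(0.34×3) = 99660.6·e^1.02 = 276378.

276378 mussels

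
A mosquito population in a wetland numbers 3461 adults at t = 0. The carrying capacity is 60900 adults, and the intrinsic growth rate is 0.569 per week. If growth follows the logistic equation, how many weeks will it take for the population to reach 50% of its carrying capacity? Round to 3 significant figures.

4.94 weeks

A = (K − N₀)/N₀ = (60900 − 3461)/3461 = 16.596.
Solve 60900/(1 + 16.596·e^(−0.569t)) = 30450: 1 + 16.596·e^(−0.569t) = 2, so e^(−0.569t) = 0.0602552.
−0.569·t = ln(0.0602552) = -2.8092, so t = 2.8092/0.569 = 4.937.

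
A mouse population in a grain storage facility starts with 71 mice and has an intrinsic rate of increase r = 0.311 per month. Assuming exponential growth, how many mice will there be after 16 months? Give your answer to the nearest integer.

N(t) = N₀·e^(rt) = 71 × e^(0.311×16) = 71 × e^4.976.
e^4.976 ≈ 144.89, so N ≈ 71 × 144.89 = 10287.4.

10287 mice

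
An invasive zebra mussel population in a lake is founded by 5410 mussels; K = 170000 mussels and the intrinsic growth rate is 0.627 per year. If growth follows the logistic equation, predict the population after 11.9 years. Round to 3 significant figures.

A = (K − N₀)/N₀ = (170000 − 5410)/5410 = 30.423.
N(t) = K/(1 + A·e^(−rt)) = 170000/(1 + 30.423×e^(−0.627×11.9)).
e^(−7.461) = 0.00057491; denominator = 1 + 30.423×0.00057491 = 1.0175.
N = 170000/1.0175 = 167078.

167000 mussels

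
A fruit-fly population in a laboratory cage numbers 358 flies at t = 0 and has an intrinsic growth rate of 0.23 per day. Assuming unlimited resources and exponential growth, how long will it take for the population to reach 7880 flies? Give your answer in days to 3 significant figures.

Set N₀·e^(rt) = 7880: e^(0.23·t) = 7880/358 = 22.011.
0.23·t = ln(22.011) = 3.0916, so t = 3.0916/0.23 = 13.442.

13.4 days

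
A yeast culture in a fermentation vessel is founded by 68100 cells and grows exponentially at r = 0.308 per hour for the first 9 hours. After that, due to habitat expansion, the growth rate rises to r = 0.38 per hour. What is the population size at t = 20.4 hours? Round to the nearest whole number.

82865759 cells

Phase 1: N(9) = 68100·e^(0.308×9) = 68100·e^2.772 = 1.088959×10^6.
Phase 2 runs for 20.4 − 9 = 11.4 hours at r = 0.38.
N(20.4) = 1.088959×10^6·e^(0.38×11.4) = 1.088959×10^6·e^4.332 = 8.286576×10^7.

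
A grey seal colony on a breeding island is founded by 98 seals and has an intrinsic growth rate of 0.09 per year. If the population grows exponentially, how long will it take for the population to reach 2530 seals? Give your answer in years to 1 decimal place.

36.1 years

Set N₀·e^(rt) = 2530: e^(0.09·t) = 2530/98 = 25.816.
0.09·t = ln(25.816) = 3.251, so t = 3.251/0.09 = 36.122.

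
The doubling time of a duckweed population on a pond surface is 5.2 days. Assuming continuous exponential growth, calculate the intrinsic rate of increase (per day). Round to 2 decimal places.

r = ln(2)/t_d = 0.6931/5.2 = 0.1333.

0.13 per day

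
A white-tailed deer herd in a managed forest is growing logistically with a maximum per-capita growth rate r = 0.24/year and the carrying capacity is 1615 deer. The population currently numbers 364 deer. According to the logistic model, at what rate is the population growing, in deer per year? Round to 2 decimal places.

67.67 deer per year

dN/dt = rN(1 − N/K) = 0.24 × 364 × (1 − 364/1615).
1 − 364/1615 = 0.77461; dN/dt = 0.24 × 364 × 0.77461 = 67.67.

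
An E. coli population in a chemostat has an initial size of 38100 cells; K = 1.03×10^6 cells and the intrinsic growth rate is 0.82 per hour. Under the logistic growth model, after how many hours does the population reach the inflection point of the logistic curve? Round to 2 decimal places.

Logistic growth is fastest at N = K/2 = 515000.
A = (K − N₀)/N₀ = 26.034. Set K/(1 + A·e^(−rt)) = K/2 → A·e^(−rt) = 1.
e^(−0.82t) = 1/26.034 = 0.0384111, so t = ln(26.034)/0.82 = 3.2594/0.82 = 3.9749.

3.97 hours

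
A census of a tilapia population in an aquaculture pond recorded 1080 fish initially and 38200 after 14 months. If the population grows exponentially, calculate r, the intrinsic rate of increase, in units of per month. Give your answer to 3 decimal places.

0.255 per month

From N(t) = N₀·e^(rt): e^(r·14) = 38200/1080 = 35.37.
r·14 = ln(35.37) = 3.5659, so r = 3.5659/14 = 0.25471.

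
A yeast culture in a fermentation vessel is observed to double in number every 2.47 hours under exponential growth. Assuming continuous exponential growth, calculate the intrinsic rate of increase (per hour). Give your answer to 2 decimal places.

0.28 per hour

r = ln(2)/t_d = 0.6931/2.47 = 0.28063.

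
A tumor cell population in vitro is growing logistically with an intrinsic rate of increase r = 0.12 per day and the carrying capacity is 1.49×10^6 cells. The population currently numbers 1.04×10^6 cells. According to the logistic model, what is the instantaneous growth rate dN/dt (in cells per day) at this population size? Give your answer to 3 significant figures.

37700 cells per day

dN/dt = rN(1 − N/K) = 0.12 × 1.04×10^6 × (1 − 1.04×10^6/1.49×10^6).
1 − 1.04×10^6/1.49×10^6 = 0.30201; dN/dt = 0.12 × 1.04×10^6 × 0.30201 = 37691.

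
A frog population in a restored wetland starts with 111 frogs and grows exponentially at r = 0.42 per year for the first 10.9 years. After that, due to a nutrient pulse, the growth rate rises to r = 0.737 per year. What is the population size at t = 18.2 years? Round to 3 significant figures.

2340000 frogs

Phase 1: N(10.9) = 111·e^(0.42×10.9) = 111·e^4.578 = 10802.5.
Phase 2 runs for 18.2 − 10.9 = 7.3 years at r = 0.737.
N(18.2) = 10802.5·e^(0.737×7.3) = 10802.5·e^5.38 = 2.344611×10^6.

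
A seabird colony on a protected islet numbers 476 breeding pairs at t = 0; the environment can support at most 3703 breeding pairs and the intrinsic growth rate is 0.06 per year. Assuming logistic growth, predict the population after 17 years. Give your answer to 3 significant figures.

A = (K − N₀)/N₀ = (3703 − 476)/476 = 6.7794.
N(t) = K/(1 + A·e^(−rt)) = 3703/(1 + 6.7794×e^(−0.06×17)).
e^(−1.02) = 0.36059; denominator = 1 + 6.7794×0.36059 = 3.4446.
N = 3703/3.4446 = 1075.01.

1080 breeding pairs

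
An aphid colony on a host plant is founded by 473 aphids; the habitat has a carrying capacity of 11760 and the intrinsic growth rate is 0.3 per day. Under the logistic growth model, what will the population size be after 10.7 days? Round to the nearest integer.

5991 aphids

A = (K − N₀)/N₀ = (11760 − 473)/473 = 23.863.
N(t) = K/(1 + A·e^(−rt)) = 11760/(1 + 23.863×e^(−0.3×10.7)).
e^(−3.21) = 0.040357; denominator = 1 + 23.863×0.040357 = 1.963.
N = 11760/1.963 = 5990.79.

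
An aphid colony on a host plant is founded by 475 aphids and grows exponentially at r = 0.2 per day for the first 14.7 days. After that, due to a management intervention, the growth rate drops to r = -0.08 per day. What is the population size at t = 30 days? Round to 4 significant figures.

Phase 1: N(14.7) = 475·e^(0.2×14.7) = 475·e^2.94 = 8985.03.
Phase 2 runs for 30 − 14.7 = 15.3 days at r = -0.08.
N(30) = 8985.03·e^(-0.08×15.3) = 8985.03·e^-1.224 = 2642.06.

2642 aphids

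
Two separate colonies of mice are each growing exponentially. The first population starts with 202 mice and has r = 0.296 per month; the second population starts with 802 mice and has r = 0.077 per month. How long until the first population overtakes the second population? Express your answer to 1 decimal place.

Set 202·e^(0.296t) = 802·e^(0.077t).
e^((0.296 − 0.077)t) = 802/202 → e^(0.219·t) = 3.9703.
0.219·t = ln(3.9703) = 1.3788, so t = 1.3788/0.219 = 6.2961.

6.3 months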